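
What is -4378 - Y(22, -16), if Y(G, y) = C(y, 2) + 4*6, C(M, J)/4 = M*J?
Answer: -4274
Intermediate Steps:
C(M, J) = 4*J*M (C(M, J) = 4*(M*J) = 4*(J*M) = 4*J*M)
Y(G, y) = 24 + 8*y (Y(G, y) = 4*2*y + 4*6 = 8*y + 24 = 24 + 8*y)
-4378 - Y(22, -16) = -4378 - (24 + 8*(-16)) = -4378 - (24 - 128) = -4378 - 1*(-104) = -4378 + 104 = -4274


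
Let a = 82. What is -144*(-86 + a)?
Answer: 576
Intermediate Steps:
-144*(-86 + a) = -144*(-86 + 82) = -144*(-4) = 576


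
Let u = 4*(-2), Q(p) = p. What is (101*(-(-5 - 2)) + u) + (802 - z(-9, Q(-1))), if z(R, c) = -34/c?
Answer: 1467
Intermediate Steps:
u = -8
(101*(-(-5 - 2)) + u) + (802 - z(-9, Q(-1))) = (101*(-(-5 - 2)) - 8) + (802 - (-34)/(-1)) = (101*(-1*(-7)) - 8) + (802 - (-34)*(-1)) = (101*7 - 8) + (802 - 1*34) = (707 - 8) + (802 - 34) = 699 + 768 = 1467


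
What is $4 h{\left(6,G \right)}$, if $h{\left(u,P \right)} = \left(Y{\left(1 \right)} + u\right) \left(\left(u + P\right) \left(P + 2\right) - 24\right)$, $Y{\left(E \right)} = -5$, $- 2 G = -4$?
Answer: $32$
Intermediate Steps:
$G = 2$ ($G = \left(- \frac{1}{2}\right) \left(-4\right) = 2$)
$h{\left(u,P \right)} = \left(-24 + \left(2 + P\right) \left(P + u\right)\right) \left(-5 + u\right)$ ($h{\left(u,P \right)} = \left(-5 + u\right) \left(\left(u + P\right) \left(P + 2\right) - 24\right) = \left(-5 + u\right) \left(\left(P + u\right) \left(2 + P\right) - 24\right) = \left(-5 + u\right) \left(\left(2 + P\right) \left(P + u\right) - 24\right) = \left(-5 + u\right) \left(-24 + \left(2 + P\right) \left(P + u\right)\right) = \left(-24 + \left(2 + P\right) \left(P + u\right)\right) \left(-5 + u\right)$)
$4 h{\left(6,G \right)} = 4 \left(120 - 204 - 20 - 5 \cdot 2^{2} + 2 \cdot 6^{2} + 2 \cdot 6^{2} + 6 \cdot 2^{2} - 6 \cdot 6\right) = 4 \left(120 - 204 - 20 - 20 + 2 \cdot 36 + 2 \cdot 36 + 6 \cdot 4 - 36\right) = 4 \left(120 - 204 - 20 - 20 + 72 + 72 + 24 - 36\right) = 4 \cdot 8 = 32$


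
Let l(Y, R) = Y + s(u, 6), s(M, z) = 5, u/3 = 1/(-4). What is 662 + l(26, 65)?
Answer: 693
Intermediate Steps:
u = -3/4 (u = 3/(-4) = 3*(-1/4) = -3/4 ≈ -0.75000)
l(Y, R) = 5 + Y (l(Y, R) = Y + 5 = 5 + Y)
662 + l(26, 65) = 662 + (5 + 26) = 662 + 31 = 693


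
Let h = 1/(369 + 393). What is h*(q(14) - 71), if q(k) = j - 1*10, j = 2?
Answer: -79/762 ≈ -0.10367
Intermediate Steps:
h = 1/762 ≈ 0.0013123
q(k) = -8 (q(k) = 2 - 1*10 = 2 - 10 = -8)
h*(q(14) - 71) = (-8 - 71)/762 = (1/762)*(-79) = -79/762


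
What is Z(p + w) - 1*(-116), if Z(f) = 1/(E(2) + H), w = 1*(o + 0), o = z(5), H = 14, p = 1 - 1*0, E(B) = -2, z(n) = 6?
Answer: 1393/12 ≈ 116.08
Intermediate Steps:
p = 1 (p = 1 + 0 = 1)
o = 6
w = 6 (w = 1*(6 + 0) = 1*6 = 6)
Z(f) = 1/12 (Z(f) = 1/(-2 + 14) = 1/12)
Z(p + w) - 1*(-116) = 1/12 - 1*(-116) = 1/12 + 116 = 1393/12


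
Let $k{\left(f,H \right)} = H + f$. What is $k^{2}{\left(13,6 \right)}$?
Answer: $361$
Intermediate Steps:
$k^{2}{\left(13,6 \right)} = \left(6 + 13\right)^{2} = 19^{2} = 361$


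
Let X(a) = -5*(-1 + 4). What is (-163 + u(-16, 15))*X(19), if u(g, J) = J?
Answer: 2220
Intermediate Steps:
X(a) = -15 (X(a) = -5*3 = -15)
(-163 + u(-16, 15))*X(19) = (-163 + 15)*(-15) = -148*(-15) = 2220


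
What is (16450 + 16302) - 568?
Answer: 32184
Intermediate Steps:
(16450 + 16302) - 568 = 32752 - 568 = 32184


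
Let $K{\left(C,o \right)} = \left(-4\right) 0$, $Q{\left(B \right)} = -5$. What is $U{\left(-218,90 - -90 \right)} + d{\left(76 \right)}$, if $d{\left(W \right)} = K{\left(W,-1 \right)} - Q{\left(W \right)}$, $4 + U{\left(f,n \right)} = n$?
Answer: $181$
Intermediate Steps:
$U{\left(f,n \right)} = -4 + n$
$K{\left(C,o \right)} = 0$
$d{\left(W \right)} = 5$ ($d{\left(W \right)} = 0 - -5 = 0 + 5 = 5$)
$U{\left(-218,90 - -90 \right)} + d{\left(76 \right)} = \left(-4 + \left(90 - -90\right)\right) + 5 = \left(-4 + \left(90 + 90\right)\right) + 5 = \left(-4 + 180\right) + 5 = 176 + 5 = 181$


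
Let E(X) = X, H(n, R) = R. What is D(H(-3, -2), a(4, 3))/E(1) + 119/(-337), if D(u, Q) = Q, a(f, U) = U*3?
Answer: 2914/337 ≈ 8.6469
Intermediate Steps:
a(f, U) = 3*U
D(H(-3, -2), a(4, 3))/E(1) + 119/(-337) = (3*3)/1 + 119/(-337) = 9*1 + 119*(-1/337) = 9 - 119/337 = 2914/337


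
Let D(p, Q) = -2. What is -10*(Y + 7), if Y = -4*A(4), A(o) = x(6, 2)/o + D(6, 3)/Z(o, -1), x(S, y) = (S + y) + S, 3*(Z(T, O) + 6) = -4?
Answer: 890/11 ≈ 80.909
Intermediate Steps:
Z(T, O) = -22/3 (Z(T, O) = -6 + (1/3)*(-4) = -6 - 4/3 = -22/3)
x(S, y) = y + 2*S
A(o) = 3/11 + 14/o (A(o) = (2 + 2*6)/o - 2/(-22/3) = (2 + 12)/o - 2*(-3/22) = 14/o + 3/11 = 3/11 + 14/o)
Y = -166/11 (Y = -4*(3/11 + 14/4) = -4*(3/11 + 14*(1/4)) = -4*(3/11 + 7/2) = -4*83/22 = -166/11 ≈ -15.091)
-10*(Y + 7) = -10*(-166/11 + 7) = -10*(-89/11) = 890/11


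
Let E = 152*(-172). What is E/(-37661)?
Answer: 26144/37661 ≈ 0.69419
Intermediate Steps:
E = -26144
E/(-37661) = -26144/(-37661) = -26144*(-1/37661) = 26144/37661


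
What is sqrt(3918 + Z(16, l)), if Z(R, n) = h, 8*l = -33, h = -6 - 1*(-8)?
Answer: 28*sqrt(5) ≈ 62.610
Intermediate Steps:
h = 2 (h = -6 + 8 = 2)
l = -33/8 (l = (1/8)*(-33) = -33/8 ≈ -4.1250)
Z(R, n) = 2
sqrt(3918 + Z(16, l)) = sqrt(3918 + 2) = sqrt(3920) = 28*sqrt(5)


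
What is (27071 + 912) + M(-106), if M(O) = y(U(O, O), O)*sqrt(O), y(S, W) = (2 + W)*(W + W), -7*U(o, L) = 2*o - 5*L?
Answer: 27983 + 22048*I*sqrt(106) ≈ 27983.0 + 2.27e+5*I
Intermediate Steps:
U(o, L) = -2*o/7 + 5*L/7 (U(o, L) = -(2*o - 5*L)/7 = -(-5*L + 2*o)/7 = -2*o/7 + 5*L/7)
y(S, W) = 2*W*(2 + W) (y(S, W) = (2 + W)*(2*W) = 2*W*(2 + W))
M(O) = 2*O**(3/2)*(2 + O) (M(O) = (2*O*(2 + O))*sqrt(O) = 2*O**(3/2)*(2 + O))
(27071 + 912) + M(-106) = (27071 + 912) + 2*(-106)**(3/2)*(2 - 106) = 27983 + 2*(-106*I*sqrt(106))*(-104) = 27983 + 22048*I*sqrt(106)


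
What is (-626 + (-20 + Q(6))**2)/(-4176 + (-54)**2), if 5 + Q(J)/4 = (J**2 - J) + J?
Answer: -1019/126 ≈ -8.0873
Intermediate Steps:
Q(J) = -20 + 4*J**2 (Q(J) = -20 + 4*((J**2 - J) + J) = -20 + 4*J**2)
(-626 + (-20 + Q(6))**2)/(-4176 + (-54)**2) = (-626 + (-20 + (-20 + 4*6**2))**2)/(-4176 + (-54)**2) = (-626 + (-20 + (-20 + 4*36))**2)/(-4176 + 2916) = (-626 + (-20 + (-20 + 144))**2)/(-1260) = (-626 + (-20 + 124)**2)*(-1/1260) = (-626 + 104**2)*(-1/1260) = (-626 + 10816)*(-1/1260) = 10190*(-1/1260) = -1019/126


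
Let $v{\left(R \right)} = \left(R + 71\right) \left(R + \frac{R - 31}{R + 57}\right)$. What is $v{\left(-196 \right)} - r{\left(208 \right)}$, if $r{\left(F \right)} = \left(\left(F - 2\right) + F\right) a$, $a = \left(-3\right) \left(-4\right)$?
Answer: $\frac{2686573}{139} \approx 19328.0$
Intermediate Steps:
$a = 12$
$v{\left(R \right)} = \left(71 + R\right) \left(R + \frac{-31 + R}{57 + R}\right)$
$r{\left(F \right)} = -24 + 24 F$ ($r{\left(F \right)} = \left(\left(F - 2\right) + F\right) 12 = \left(\left(-2 + F\right) + F\right) 12 = \left(-2 + 2 F\right) 12 = -24 + 24 F$)
$v{\left(-196 \right)} - r{\left(208 \right)} = \frac{-2201 + \left(-196\right)^{3} + 129 \left(-196\right)^{2} + 4087 \left(-196\right)}{57 - 196} - \left(-24 + 24 \cdot 208\right) = \frac{-2201 - 7529536 + 129 \cdot 38416 - 801052}{-139} - \left(-24 + 4992\right) = - \frac{-2201 - 7529536 + 4955664 - 801052}{139} - 4968 = \left(- \frac{1}{139}\right) \left(-3377125\right) - 4968 = \frac{3377125}{139} - 4968 = \frac{2686573}{139}$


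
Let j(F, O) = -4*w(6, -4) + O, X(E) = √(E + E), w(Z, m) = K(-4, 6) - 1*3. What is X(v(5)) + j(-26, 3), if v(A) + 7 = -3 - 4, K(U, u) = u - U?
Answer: -25 + 2*I*√7 ≈ -25.0 + 5.2915*I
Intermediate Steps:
v(A) = -14 (v(A) = -7 + (-3 - 4) = -7 - 7 = -14)
w(Z, m) = 7 (w(Z, m) = (6 - 1*(-4)) - 1*3 = (6 + 4) - 3 = 10 - 3 = 7)
X(E) = √2*√E (X(E) = √(2*E) = √2*√E)
j(F, O) = -28 + O (j(F, O) = -4*7 + O = -28 + O)
X(v(5)) + j(-26, 3) = √2*√(-14) + (-28 + 3) = √2*(I*√14) - 25 = 2*I*√7 - 25 = -25 + 2*I*√7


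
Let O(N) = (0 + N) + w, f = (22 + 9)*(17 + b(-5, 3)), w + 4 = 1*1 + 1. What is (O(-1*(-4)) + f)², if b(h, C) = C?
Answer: 386884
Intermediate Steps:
w = -2 (w = -4 + (1*1 + 1) = -4 + (1 + 1) = -4 + 2 = -2)
f = 620 (f = (22 + 9)*(17 + 3) = 31*20 = 620)
O(N) = -2 + N (O(N) = (0 + N) - 2 = N - 2 = -2 + N)
(O(-1*(-4)) + f)² = ((-2 - 1*(-4)) + 620)² = ((-2 + 4) + 620)² = (2 + 620)² = 622² = 386884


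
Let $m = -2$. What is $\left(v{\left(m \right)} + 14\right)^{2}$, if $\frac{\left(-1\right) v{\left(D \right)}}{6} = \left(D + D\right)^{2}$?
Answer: $6724$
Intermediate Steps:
$v{\left(D \right)} = - 24 D^{2}$ ($v{\left(D \right)} = - 6 \left(D + D\right)^{2} = - 6 \left(2 D\right)^{2} = - 6 \cdot 4 D^{2} = - 24 D^{2}$)
$\left(v{\left(m \right)} + 14\right)^{2} = \left(- 24 \left(-2\right)^{2} + 14\right)^{2} = \left(\left(-24\right) 4 + 14\right)^{2} = \left(-96 + 14\right)^{2} = \left(-82\right)^{2} = 6724$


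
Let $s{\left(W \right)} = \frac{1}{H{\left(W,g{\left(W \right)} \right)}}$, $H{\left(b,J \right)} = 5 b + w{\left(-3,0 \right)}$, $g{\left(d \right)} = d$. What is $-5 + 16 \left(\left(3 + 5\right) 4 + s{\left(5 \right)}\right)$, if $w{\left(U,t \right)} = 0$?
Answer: $\frac{12691}{25} \approx 507.64$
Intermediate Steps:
$H{\left(b,J \right)} = 5 b$ ($H{\left(b,J \right)} = 5 b + 0 = 5 b$)
$s{\left(W \right)} = \frac{1}{5 W}$
$-5 + 16 \left(\left(3 + 5\right) 4 + s{\left(5 \right)}\right) = -5 + 16 \left(\left(3 + 5\right) 4 + \frac{1}{5 \cdot 5}\right) = -5 + 16 \left(8 \cdot 4 + \frac{1}{5} \cdot \frac{1}{5}\right) = -5 + 16 \left(32 + \frac{1}{25}\right) = -5 + 16 \cdot \frac{801}{25} = -5 + \frac{12816}{25} = \frac{12691}{25}$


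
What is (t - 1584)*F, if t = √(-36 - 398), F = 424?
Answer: -671616 + 424*I*√434 ≈ -6.7162e+5 + 8833.0*I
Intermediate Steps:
t = I*√434 (t = √(-434) = I*√434 ≈ 20.833*I)
(t - 1584)*F = (I*√434 - 1584)*424 = (-1584 + I*√434)*424 = -671616 + 424*I*√434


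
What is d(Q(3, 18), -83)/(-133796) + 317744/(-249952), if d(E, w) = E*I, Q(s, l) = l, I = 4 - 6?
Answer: -664123093/522540278 ≈ -1.2710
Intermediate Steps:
I = -2
d(E, w) = -2*E (d(E, w) = E*(-2) = -2*E)
d(Q(3, 18), -83)/(-133796) + 317744/(-249952) = -2*18/(-133796) + 317744/(-249952) = -36*(-1/133796) + 317744*(-1/249952) = 9/33449 - 19859/15622 = -664123093/522540278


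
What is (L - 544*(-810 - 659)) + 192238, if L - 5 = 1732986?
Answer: 2724365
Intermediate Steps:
L = 1732991 (L = 5 + 1732986 = 1732991)
(L - 544*(-810 - 659)) + 192238 = (1732991 - 544*(-810 - 659)) + 192238 = (1732991 - 544*(-1469)) + 192238 = (1732991 + 799136) + 192238 = 2532127 + 192238 = 2724365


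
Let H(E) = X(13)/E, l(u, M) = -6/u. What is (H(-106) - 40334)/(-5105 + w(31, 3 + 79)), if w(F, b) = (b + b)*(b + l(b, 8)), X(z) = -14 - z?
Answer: -4275377/883086 ≈ -4.8414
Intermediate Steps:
w(F, b) = 2*b*(b - 6/b) (w(F, b) = (b + b)*(b - 6/b) = (2*b)*(b - 6/b) = 2*b*(b - 6/b))
H(E) = -27/E (H(E) = (-14 - 1*13)/E = (-14 - 13)/E = -27/E)
(H(-106) - 40334)/(-5105 + w(31, 3 + 79)) = (-27/(-106) - 40334)/(-5105 + (-12 + 2*(3 + 79)**2)) = (-27*(-1/106) - 40334)/(-5105 + (-12 + 2*82**2)) = (27/106 - 40334)/(-5105 + (-12 + 2*6724)) = -4275377/(106*(-5105 + (-12 + 13448))) = -4275377/(106*(-5105 + 13436)) = -4275377/106/8331 = -4275377/106*1/8331 = -4275377/883086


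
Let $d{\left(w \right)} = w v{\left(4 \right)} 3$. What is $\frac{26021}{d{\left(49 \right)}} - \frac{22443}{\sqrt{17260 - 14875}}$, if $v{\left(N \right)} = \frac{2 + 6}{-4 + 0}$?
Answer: $- \frac{26021}{294} - \frac{7481 \sqrt{265}}{265} \approx -548.06$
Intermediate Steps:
$v{\left(N \right)} = -2$ ($v{\left(N \right)} = \frac{8}{-4} = 8 \left(- \frac{1}{4}\right) = -2$)
$d{\left(w \right)} = - 6 w$ ($d{\left(w \right)} = w \left(-2\right) 3 = - 2 w 3 = - 6 w$)
$\frac{26021}{d{\left(49 \right)}} - \frac{22443}{\sqrt{17260 - 14875}} = \frac{26021}{\left(-6\right) 49} - \frac{22443}{\sqrt{17260 - 14875}} = \frac{26021}{-294} - \frac{22443}{\sqrt{2385}} = 26021 \left(- \frac{1}{294}\right) - \frac{22443}{3 \sqrt{265}} = - \frac{26021}{294} - 22443 \frac{\sqrt{265}}{795} = - \frac{26021}{294} - \frac{7481 \sqrt{265}}{265}$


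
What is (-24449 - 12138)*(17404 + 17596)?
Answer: -1280545000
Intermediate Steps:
(-24449 - 12138)*(17404 + 17596) = -36587*35000 = -1280545000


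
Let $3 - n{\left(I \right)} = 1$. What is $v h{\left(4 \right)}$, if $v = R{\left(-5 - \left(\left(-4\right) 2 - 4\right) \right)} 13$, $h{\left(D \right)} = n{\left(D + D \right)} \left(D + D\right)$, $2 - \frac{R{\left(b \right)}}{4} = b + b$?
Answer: $-9984$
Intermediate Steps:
$n{\left(I \right)} = 2$ ($n{\left(I \right)} = 3 - 1 = 2$)
$R{\left(b \right)} = 8 - 8 b$ ($R{\left(b \right)} = 8 - 4 \left(b + b\right) = 8 - 4 \cdot 2 b = 8 - 8 b$)
$h{\left(D \right)} = 4 D$ ($h{\left(D \right)} = 2 \left(D + D\right) = 2 \cdot 2 D = 4 D$)
$v = -624$ ($v = \left(8 - 8 \left(-5 - \left(\left(-4\right) 2 - 4\right)\right)\right) 13 = \left(8 - 8 \left(-5 - \left(-8 - 4\right)\right)\right) 13 = \left(8 - 8 \left(-5 - -12\right)\right) 13 = \left(8 - 8 \left(-5 + 12\right)\right) 13 = \left(8 - 56\right) 13 = \left(-48\right) 13 = -624$)
$v h{\left(4 \right)} = - 624 \cdot 4 \cdot 4 = \left(-624\right) 16 = -9984$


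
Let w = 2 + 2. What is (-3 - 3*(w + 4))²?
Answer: 729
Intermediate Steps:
w = 4
(-3 - 3*(w + 4))² = (-3 - 3*(4 + 4))² = (-3 - 3*8)² = (-3 - 24)² = (-27)² = 729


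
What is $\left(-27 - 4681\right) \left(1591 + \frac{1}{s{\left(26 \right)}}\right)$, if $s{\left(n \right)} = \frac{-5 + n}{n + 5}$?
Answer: $- \frac{157444936}{21} \approx -7.4974 \cdot 10^{6}$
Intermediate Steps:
$s{\left(n \right)} = \frac{-5 + n}{5 + n}$
$\left(-27 - 4681\right) \left(1591 + \frac{1}{s{\left(26 \right)}}\right) = \left(-27 - 4681\right) \left(1591 + \frac{1}{\frac{1}{5 + 26} \left(-5 + 26\right)}\right) = - 4708 \left(1591 + \frac{1}{\frac{1}{31} \cdot 21}\right) = - 4708 \left(1591 + \frac{1}{\frac{21}{31}}\right) = - 4708 \left(1591 + \frac{31}{21}\right) = \left(-4708\right) \frac{33442}{21} = - \frac{157444936}{21}$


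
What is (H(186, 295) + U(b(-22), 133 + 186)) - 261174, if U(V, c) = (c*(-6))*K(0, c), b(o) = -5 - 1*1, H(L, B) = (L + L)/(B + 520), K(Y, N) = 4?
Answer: -219096078/815 ≈ -2.6883e+5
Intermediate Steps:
H(L, B) = 2*L/(520 + B) (H(L, B) = (2*L)/(520 + B) = 2*L/(520 + B))
b(o) = -6 (b(o) = -5 - 1 = -6)
U(V, c) = -24*c (U(V, c) = (c*(-6))*4 = -6*c*4 = -24*c)
(H(186, 295) + U(b(-22), 133 + 186)) - 261174 = (2*186/(520 + 295) - 24*(133 + 186)) - 261174 = (2*186/815 - 24*319) - 261174 = (2*186*(1/815) - 7656) - 261174 = (372/815 - 7656) - 261174 = -6239268/815 - 261174 = -219096078/815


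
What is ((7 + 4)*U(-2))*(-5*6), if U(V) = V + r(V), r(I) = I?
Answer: 1320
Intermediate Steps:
U(V) = 2*V (U(V) = V + V = 2*V)
((7 + 4)*U(-2))*(-5*6) = ((7 + 4)*(2*(-2)))*(-5*6) = (11*(-4))*(-30) = -44*(-30) = 1320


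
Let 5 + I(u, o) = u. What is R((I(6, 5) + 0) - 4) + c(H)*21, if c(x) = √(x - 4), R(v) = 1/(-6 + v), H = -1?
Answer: -⅑ + 21*I*√5 ≈ -0.11111 + 46.957*I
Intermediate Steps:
I(u, o) = -5 + u
c(x) = √(-4 + x)
R((I(6, 5) + 0) - 4) + c(H)*21 = 1/(-6 + (((-5 + 6) + 0) - 4)) + √(-4 - 1)*21 = 1/(-6 + ((1 + 0) - 4)) + √(-5)*21 = 1/(-6 + (1 - 4)) + (I*√5)*21 = 1/(-6 - 3) + 21*I*√5 = 1/(-9) + 21*I*√5 = -⅑ + 21*I*√5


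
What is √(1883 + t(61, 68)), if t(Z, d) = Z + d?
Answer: 2*√503 ≈ 44.855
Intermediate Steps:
√(1883 + t(61, 68)) = √(1883 + (61 + 68)) = √(1883 + 129) = √2012 = 2*√503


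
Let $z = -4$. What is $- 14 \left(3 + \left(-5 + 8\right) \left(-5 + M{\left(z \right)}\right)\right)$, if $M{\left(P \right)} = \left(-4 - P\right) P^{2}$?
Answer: $168$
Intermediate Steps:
$M{\left(P \right)} = P^{2} \left(-4 - P\right)$
$- 14 \left(3 + \left(-5 + 8\right) \left(-5 + M{\left(z \right)}\right)\right) = - 14 \left(3 + \left(-5 + 8\right) \left(-5 + \left(-4\right)^{2} \left(-4 - -4\right)\right)\right) = - 14 \left(3 + 3 \left(-5 + 16 \left(-4 + 4\right)\right)\right) = - 14 \left(3 + 3 \left(-5 + 16 \cdot 0\right)\right) = - 14 \left(3 + 3 \left(-5 + 0\right)\right) = - 14 \left(3 + 3 \left(-5\right)\right) = - 14 \left(3 - 15\right) = \left(-14\right) \left(-12\right) = 168$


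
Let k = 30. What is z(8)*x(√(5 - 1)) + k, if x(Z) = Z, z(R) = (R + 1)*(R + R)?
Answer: 318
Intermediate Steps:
z(R) = 2*R*(1 + R) (z(R) = (1 + R)*(2*R) = 2*R*(1 + R))
z(8)*x(√(5 - 1)) + k = (2*8*(1 + 8))*√(5 - 1) + 30 = (2*8*9)*√4 + 30 = 144*2 + 30 = 288 + 30 = 318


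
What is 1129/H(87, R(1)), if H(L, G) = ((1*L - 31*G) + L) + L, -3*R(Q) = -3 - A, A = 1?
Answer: 3387/659 ≈ 5.1396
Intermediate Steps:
R(Q) = 4/3 (R(Q) = -(-3 - 1*1)/3 = -(-3 - 1)/3 = -⅓*(-4) = 4/3)
H(L, G) = -31*G + 3*L (H(L, G) = ((L - 31*G) + L) + L = (-31*G + 2*L) + L = -31*G + 3*L)
1129/H(87, R(1)) = 1129/(-31*4/3 + 3*87) = 1129/(-124/3 + 261) = 1129/(659/3) = 1129*(3/659) = 3387/659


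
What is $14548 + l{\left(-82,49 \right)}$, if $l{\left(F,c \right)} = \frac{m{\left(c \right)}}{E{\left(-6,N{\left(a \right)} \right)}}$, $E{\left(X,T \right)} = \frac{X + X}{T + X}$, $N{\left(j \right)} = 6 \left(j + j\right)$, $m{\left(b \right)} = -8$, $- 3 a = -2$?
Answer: $\frac{43648}{3} \approx 14549.0$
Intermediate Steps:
$a = \frac{2}{3}$ ($a = \left(- \frac{1}{3}\right) \left(-2\right) = \frac{2}{3} \approx 0.66667$)
$N{\left(j \right)} = 12 j$ ($N{\left(j \right)} = 6 \cdot 2 j = 12 j$)
$E{\left(X,T \right)} = \frac{2 X}{T + X}$
$l{\left(F,c \right)} = \frac{4}{3}$ ($l{\left(F,c \right)} = - \frac{8}{2 \left(-6\right) \frac{1}{12 \cdot \frac{2}{3} - 6}} = - \frac{8}{2 \left(-6\right) \frac{1}{8 - 6}} = - \frac{8}{2 \left(-6\right) \frac{1}{2}} = - \frac{8}{-6} = \left(-8\right) \left(- \frac{1}{6}\right) = \frac{4}{3}$)
$14548 + l{\left(-82,49 \right)} = 14548 + \frac{4}{3} = \frac{43648}{3}$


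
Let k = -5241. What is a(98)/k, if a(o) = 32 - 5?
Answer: -9/1747 ≈ -0.0051517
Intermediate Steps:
a(o) = 27
a(98)/k = 27/(-5241) = 27*(-1/5241) = -9/1747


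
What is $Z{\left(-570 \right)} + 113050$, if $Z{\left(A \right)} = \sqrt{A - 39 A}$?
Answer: $113050 + 38 \sqrt{15} \approx 1.132 \cdot 10^{5}$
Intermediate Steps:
$Z{\left(A \right)} = \sqrt{38} \sqrt{- A}$ ($Z{\left(A \right)} = \sqrt{- 38 A} = \sqrt{38} \sqrt{- A}$)
$Z{\left(-570 \right)} + 113050 = \sqrt{38} \sqrt{\left(-1\right) \left(-570\right)} + 113050 = \sqrt{38} \sqrt{570} + 113050 = 38 \sqrt{15} + 113050 = 113050 + 38 \sqrt{15}$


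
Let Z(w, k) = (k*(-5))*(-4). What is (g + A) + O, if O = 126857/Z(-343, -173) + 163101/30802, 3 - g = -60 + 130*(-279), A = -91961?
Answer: -2965946384807/53287460 ≈ -55659.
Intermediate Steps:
Z(w, k) = 20*k (Z(w, k) = -5*k*(-4) = 20*k)
g = 36333 (g = 3 - (-60 + 130*(-279)) = 3 - (-60 - 36270) = 3 - 1*(-36330) = 3 + 36330 = 36333)
O = -1671559927/53287460 (O = 126857/((20*(-173))) + 163101/30802 = 126857/(-3460) + 163101*(1/30802) = 126857*(-1/3460) + 163101/30802 = -126857/3460 + 163101/30802 = -1671559927/53287460 ≈ -31.369)
(g + A) + O = (36333 - 91961) - 1671559927/53287460 = -55628 - 1671559927/53287460 = -2965946384807/53287460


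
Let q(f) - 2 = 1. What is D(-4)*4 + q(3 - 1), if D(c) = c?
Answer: -13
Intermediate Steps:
q(f) = 3 (q(f) = 2 + 1 = 3)
D(-4)*4 + q(3 - 1) = -4*4 + 3 = -16 + 3 = -13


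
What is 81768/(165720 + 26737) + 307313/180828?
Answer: 73930481945/34801614396 ≈ 2.1243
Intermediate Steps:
81768/(165720 + 26737) + 307313/180828 = 81768/192457 + 307313*(1/180828) = 81768*(1/192457) + 307313/180828 = 81768/192457 + 307313/180828 = 73930481945/34801614396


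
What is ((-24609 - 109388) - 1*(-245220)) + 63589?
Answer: 174812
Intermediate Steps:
((-24609 - 109388) - 1*(-245220)) + 63589 = (-133997 + 245220) + 63589 = 111223 + 63589 = 174812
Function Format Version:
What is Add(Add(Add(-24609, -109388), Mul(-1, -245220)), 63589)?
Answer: 174812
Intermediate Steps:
Add(Add(Add(-24609, -109388), Mul(-1, -245220)), 63589) = Add(Add(-133997, 245220), 63589) = Add(111223, 63589) = 174812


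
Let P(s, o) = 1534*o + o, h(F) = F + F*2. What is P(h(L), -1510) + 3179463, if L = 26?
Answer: 861613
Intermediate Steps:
h(F) = 3*F (h(F) = F + 2*F = 3*F)
P(s, o) = 1535*o
P(h(L), -1510) + 3179463 = 1535*(-1510) + 3179463 = -2317850 + 3179463 = 861613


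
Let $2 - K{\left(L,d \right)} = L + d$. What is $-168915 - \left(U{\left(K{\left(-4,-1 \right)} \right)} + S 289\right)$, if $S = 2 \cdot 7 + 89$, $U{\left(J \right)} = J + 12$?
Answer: $-198701$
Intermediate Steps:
$K{\left(L,d \right)} = 2 - L - d$ ($K{\left(L,d \right)} = 2 - \left(L + d\right) = 2 - L - d$)
$U{\left(J \right)} = 12 + J$
$S = 103$ ($S = 14 + 89 = 103$)
$-168915 - \left(U{\left(K{\left(-4,-1 \right)} \right)} + S 289\right) = -168915 - \left(\left(12 - -7\right) + 103 \cdot 289\right) = -168915 - \left(\left(12 + \left(2 + 4 + 1\right)\right) + 29767\right) = -168915 - \left(\left(12 + 7\right) + 29767\right) = -168915 - \left(19 + 29767\right) = -168915 - 29786 = -198701$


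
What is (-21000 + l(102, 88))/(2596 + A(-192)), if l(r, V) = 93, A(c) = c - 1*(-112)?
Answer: -20907/2516 ≈ -8.3096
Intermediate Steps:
A(c) = 112 + c (A(c) = c + 112 = 112 + c)
(-21000 + l(102, 88))/(2596 + A(-192)) = (-21000 + 93)/(2596 + (112 - 192)) = -20907/(2596 - 80) = -20907/2516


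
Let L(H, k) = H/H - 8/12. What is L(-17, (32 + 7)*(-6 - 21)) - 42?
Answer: -125/3 ≈ -41.667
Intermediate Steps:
L(H, k) = ⅓ (L(H, k) = 1 - 8*1/12 = 1 - ⅔ = ⅓)
L(-17, (32 + 7)*(-6 - 21)) - 42 = ⅓ - 42 = -125/3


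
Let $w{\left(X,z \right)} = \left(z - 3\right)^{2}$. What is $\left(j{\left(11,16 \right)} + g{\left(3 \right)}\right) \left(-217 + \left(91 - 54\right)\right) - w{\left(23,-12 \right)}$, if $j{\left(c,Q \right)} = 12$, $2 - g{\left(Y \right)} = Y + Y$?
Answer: $-1665$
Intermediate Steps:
$g{\left(Y \right)} = 2 - 2 Y$ ($g{\left(Y \right)} = 2 - \left(Y + Y\right) = 2 - 2 Y$)
$w{\left(X,z \right)} = \left(-3 + z\right)^{2}$
$\left(j{\left(11,16 \right)} + g{\left(3 \right)}\right) \left(-217 + \left(91 - 54\right)\right) - w{\left(23,-12 \right)} = \left(12 + \left(2 - 6\right)\right) \left(-217 + \left(91 - 54\right)\right) - \left(-3 - 12\right)^{2} = \left(12 + \left(2 - 6\right)\right) \left(-217 + 37\right) - \left(-15\right)^{2} = \left(12 - 4\right) \left(-180\right) - 225 = 8 \left(-180\right) - 225 = -1440 - 225 = -1665$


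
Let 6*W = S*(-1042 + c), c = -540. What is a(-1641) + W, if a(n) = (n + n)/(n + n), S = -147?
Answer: 38760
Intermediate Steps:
a(n) = 1 (a(n) = (2*n)/((2*n)) = (2*n)*(1/(2*n)) = 1)
W = 38759 (W = (-147*(-1042 - 540))/6 = (-147*(-1582))/6 = (⅙)*232554 = 38759)
a(-1641) + W = 1 + 38759 = 38760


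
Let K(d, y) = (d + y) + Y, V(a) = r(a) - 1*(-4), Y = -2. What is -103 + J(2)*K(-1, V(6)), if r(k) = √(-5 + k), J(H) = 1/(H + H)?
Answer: -205/2 ≈ -102.50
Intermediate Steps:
J(H) = 1/(2*H)
V(a) = 4 + √(-5 + a) (V(a) = √(-5 + a) - 1*(-4) = √(-5 + a) + 4 = 4 + √(-5 + a))
K(d, y) = -2 + d + y (K(d, y) = (d + y) - 2 = -2 + d + y)
-103 + J(2)*K(-1, V(6)) = -103 + ((½)/2)*(-2 - 1 + (4 + √(-5 + 6))) = -103 + ((½)*(½))*(-2 - 1 + (4 + √1)) = -103 + (-2 - 1 + (4 + 1))/4 = -103 + (-2 - 1 + 5)/4 = -103 + (¼)*2 = -103 + ½ = -205/2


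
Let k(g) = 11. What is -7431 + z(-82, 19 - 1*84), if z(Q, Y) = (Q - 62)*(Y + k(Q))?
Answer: 345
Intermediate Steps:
z(Q, Y) = (-62 + Q)*(11 + Y) (z(Q, Y) = (Q - 62)*(Y + 11) = (-62 + Q)*(11 + Y))
-7431 + z(-82, 19 - 1*84) = -7431 + (-682 - 62*(19 - 1*84) + 11*(-82) - 82*(19 - 1*84)) = -7431 + (-682 - 62*(19 - 84) - 902 - 82*(19 - 84)) = -7431 + (-682 - 62*(-65) - 902 - 82*(-65)) = -7431 + (-682 + 4030 - 902 + 5330) = -7431 + 7776 = 345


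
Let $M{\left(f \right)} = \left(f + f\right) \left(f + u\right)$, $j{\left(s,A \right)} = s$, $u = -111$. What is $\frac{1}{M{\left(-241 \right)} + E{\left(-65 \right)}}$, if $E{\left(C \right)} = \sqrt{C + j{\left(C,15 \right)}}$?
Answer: $- \frac{i}{\sqrt{130} - 169664 i} \approx 5.894 \cdot 10^{-6} - 3.9609 \cdot 10^{-10} i$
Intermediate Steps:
$M{\left(f \right)} = 2 f \left(-111 + f\right)$ ($M{\left(f \right)} = \left(f + f\right) \left(f - 111\right) = 2 f \left(-111 + f\right)$)
$E{\left(C \right)} = \sqrt{2} \sqrt{C}$ ($E{\left(C \right)} = \sqrt{C + C} = \sqrt{2 C} = \sqrt{2} \sqrt{C}$)
$\frac{1}{M{\left(-241 \right)} + E{\left(-65 \right)}} = \frac{1}{2 \left(-241\right) \left(-111 - 241\right) + \sqrt{2} \sqrt{-65}} = \frac{1}{2 \left(-241\right) \left(-352\right) + \sqrt{2} i \sqrt{65}} = \frac{1}{169664 + i \sqrt{130}}$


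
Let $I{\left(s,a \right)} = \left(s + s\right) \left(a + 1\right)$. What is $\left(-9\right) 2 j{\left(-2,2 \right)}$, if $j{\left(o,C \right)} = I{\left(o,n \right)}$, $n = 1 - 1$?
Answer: $72$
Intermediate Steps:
$n = 0$ ($n = 1 - 1 = 0$)
$I{\left(s,a \right)} = 2 s \left(1 + a\right)$
$j{\left(o,C \right)} = 2 o$ ($j{\left(o,C \right)} = 2 o \left(1 + 0\right) = 2 o 1 = 2 o$)
$\left(-9\right) 2 j{\left(-2,2 \right)} = \left(-9\right) 2 \cdot 2 \left(-2\right) = \left(-18\right) \left(-4\right) = 72$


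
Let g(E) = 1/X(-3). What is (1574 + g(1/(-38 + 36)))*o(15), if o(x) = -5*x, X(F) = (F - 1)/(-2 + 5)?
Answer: -471975/4 ≈ -1.1799e+5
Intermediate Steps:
X(F) = -⅓ + F/3 (X(F) = (-1 + F)/3 = (-1 + F)*(⅓) = -⅓ + F/3)
g(E) = -¾ (g(E) = 1/(-⅓ + (⅓)*(-3)) = 1/(-⅓ - 1) = 1/(-4/3) = -¾)
(1574 + g(1/(-38 + 36)))*o(15) = (1574 - ¾)*(-5*15) = (6293/4)*(-75) = -471975/4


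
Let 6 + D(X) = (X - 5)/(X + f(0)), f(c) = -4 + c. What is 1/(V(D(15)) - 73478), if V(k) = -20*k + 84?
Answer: -11/806214 ≈ -1.3644e-5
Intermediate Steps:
D(X) = -6 + (-5 + X)/(-4 + X) (D(X) = -6 + (X - 5)/(X + (-4 + 0)) = -6 + (-5 + X)/(X - 4) = -6 + (-5 + X)/(-4 + X))
V(k) = 84 - 20*k
1/(V(D(15)) - 73478) = 1/((84 - 20*(19 - 5*15)/(-4 + 15)) - 73478) = 1/((84 - 20*(19 - 75)/11) - 73478) = 1/((84 - 20*(-56)/11) - 73478) = 1/((84 - 20*(-56/11)) - 73478) = 1/((84 + 1120/11) - 73478) = 1/(2044/11 - 73478) = 1/(-806214/11) = -11/806214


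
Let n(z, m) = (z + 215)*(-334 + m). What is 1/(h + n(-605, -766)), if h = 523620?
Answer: 1/952620 ≈ 1.0497e-6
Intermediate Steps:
n(z, m) = (-334 + m)*(215 + z) (n(z, m) = (215 + z)*(-334 + m) = (-334 + m)*(215 + z))
1/(h + n(-605, -766)) = 1/(523620 + (-71810 - 334*(-605) + 215*(-766) - 766*(-605))) = 1/(523620 + (-71810 + 202070 - 164690 + 463430)) = 1/(523620 + 429000) = 1/952620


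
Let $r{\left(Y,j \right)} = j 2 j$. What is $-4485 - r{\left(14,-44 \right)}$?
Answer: $-8357$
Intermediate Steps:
$r{\left(Y,j \right)} = 2 j^{2}$ ($r{\left(Y,j \right)} = 2 j j = 2 j^{2}$)
$-4485 - r{\left(14,-44 \right)} = -4485 - 2 \left(-44\right)^{2} = -4485 - 2 \cdot 1936 = -4485 - 3872 = -8357$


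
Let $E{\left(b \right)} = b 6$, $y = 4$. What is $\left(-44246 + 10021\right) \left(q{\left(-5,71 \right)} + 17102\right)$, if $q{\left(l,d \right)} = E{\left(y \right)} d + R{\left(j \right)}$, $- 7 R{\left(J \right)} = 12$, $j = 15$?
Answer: $- \frac{4505036750}{7} \approx -6.4358 \cdot 10^{8}$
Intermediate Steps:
$R{\left(J \right)} = - \frac{12}{7}$ ($R{\left(J \right)} = \left(- \frac{1}{7}\right) 12 = - \frac{12}{7}$)
$E{\left(b \right)} = 6 b$
$q{\left(l,d \right)} = - \frac{12}{7} + 24 d$ ($q{\left(l,d \right)} = 6 \cdot 4 d - \frac{12}{7} = 24 d - \frac{12}{7} = - \frac{12}{7} + 24 d$)
$\left(-44246 + 10021\right) \left(q{\left(-5,71 \right)} + 17102\right) = \left(-44246 + 10021\right) \left(\left(- \frac{12}{7} + 24 \cdot 71\right) + 17102\right) = - 34225 \left(\left(- \frac{12}{7} + 1704\right) + 17102\right) = - 34225 \left(\frac{11916}{7} + 17102\right) = \left(-34225\right) \frac{131630}{7} = - \frac{4505036750}{7}$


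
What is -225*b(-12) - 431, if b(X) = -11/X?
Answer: -2549/4 ≈ -637.25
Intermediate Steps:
-225*b(-12) - 431 = -(-2475)/(-12) - 431 = -(-2475)*(-1)/12 - 431 = -225*11/12 - 431 = -825/4 - 431 = -2549/4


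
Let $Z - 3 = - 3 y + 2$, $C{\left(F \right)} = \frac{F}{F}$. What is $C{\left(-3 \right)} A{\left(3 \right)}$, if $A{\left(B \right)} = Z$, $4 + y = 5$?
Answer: $2$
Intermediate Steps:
$y = 1$ ($y = -4 + 5 = 1$)
$C{\left(F \right)} = 1$
$Z = 2$ ($Z = 3 + \left(\left(-3\right) 1 + 2\right) = 3 + \left(-3 + 2\right) = 3 - 1 = 2$)
$A{\left(B \right)} = 2$
$C{\left(-3 \right)} A{\left(3 \right)} = 1 \cdot 2 = 2$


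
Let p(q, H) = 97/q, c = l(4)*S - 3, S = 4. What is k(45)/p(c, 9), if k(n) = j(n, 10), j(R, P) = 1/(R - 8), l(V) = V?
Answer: 13/3589 ≈ 0.0036222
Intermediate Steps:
j(R, P) = 1/(-8 + R)
k(n) = 1/(-8 + n)
c = 13 (c = 4*4 - 3 = 16 - 3 = 13)
k(45)/p(c, 9) = 1/((-8 + 45)*((97/13))) = 1/(37*((97*(1/13)))) = 1/(37*(97/13)) = (1/37)*(13/97) = 13/3589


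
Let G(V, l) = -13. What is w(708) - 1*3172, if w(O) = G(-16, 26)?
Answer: -3185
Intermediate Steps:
w(O) = -13
w(708) - 1*3172 = -13 - 1*3172 = -13 - 3172 = -3185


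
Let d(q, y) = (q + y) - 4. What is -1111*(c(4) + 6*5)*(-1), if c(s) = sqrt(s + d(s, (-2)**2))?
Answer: 33330 + 2222*sqrt(2) ≈ 36472.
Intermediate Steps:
d(q, y) = -4 + q + y
c(s) = sqrt(2)*sqrt(s) (c(s) = sqrt(s + (-4 + s + (-2)**2)) = sqrt(s + (-4 + s + 4)) = sqrt(s + s) = sqrt(2*s) = sqrt(2)*sqrt(s))
-1111*(c(4) + 6*5)*(-1) = -1111*(sqrt(2)*sqrt(4) + 6*5)*(-1) = -1111*(sqrt(2)*2 + 30)*(-1) = -1111*(2*sqrt(2) + 30)*(-1) = -1111*(30 + 2*sqrt(2))*(-1) = -1111*(-30 - 2*sqrt(2)) = 33330 + 2222*sqrt(2)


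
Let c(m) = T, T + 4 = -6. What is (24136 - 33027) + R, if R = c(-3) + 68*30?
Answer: -6861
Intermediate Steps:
T = -10 (T = -4 - 6 = -10)
c(m) = -10
R = 2030 (R = -10 + 68*30 = -10 + 2040 = 2030)
(24136 - 33027) + R = (24136 - 33027) + 2030 = -8891 + 2030 = -6861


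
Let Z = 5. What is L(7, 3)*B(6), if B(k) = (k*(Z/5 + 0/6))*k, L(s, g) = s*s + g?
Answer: 1872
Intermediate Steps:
L(s, g) = g + s² (L(s, g) = s² + g = g + s²)
B(k) = k² (B(k) = (k*(5/5 + 0/6))*k = (k*(5*(⅕) + 0*(⅙)))*k = (k*(1 + 0))*k = (k*1)*k = k*k = k²)
L(7, 3)*B(6) = (3 + 7²)*6² = (3 + 49)*36 = 52*36 = 1872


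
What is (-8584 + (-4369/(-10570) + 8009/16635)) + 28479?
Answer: 699666795739/35166390 ≈ 19896.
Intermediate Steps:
(-8584 + (-4369/(-10570) + 8009/16635)) + 28479 = (-8584 + (-4369*(-1/10570) + 8009*(1/16635))) + 28479 = (-8584 + (4369/10570 + 8009/16635)) + 28479 = (-8584 + 31466689/35166390) + 28479 = -301836825071/35166390 + 28479 = 699666795739/35166390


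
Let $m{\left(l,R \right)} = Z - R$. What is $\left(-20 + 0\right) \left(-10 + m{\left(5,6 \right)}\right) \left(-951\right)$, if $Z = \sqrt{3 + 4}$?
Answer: $-304320 + 19020 \sqrt{7} \approx -2.54 \cdot 10^{5}$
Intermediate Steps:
$Z = \sqrt{7} \approx 2.6458$
$m{\left(l,R \right)} = \sqrt{7} - R$
$\left(-20 + 0\right) \left(-10 + m{\left(5,6 \right)}\right) \left(-951\right) = \left(-20 + 0\right) \left(-10 + \left(\sqrt{7} - 6\right)\right) \left(-951\right) = - 20 \left(-10 - \left(6 - \sqrt{7}\right)\right) \left(-951\right) = - 20 \left(-16 + \sqrt{7}\right) \left(-951\right) = \left(320 - 20 \sqrt{7}\right) \left(-951\right) = -304320 + 19020 \sqrt{7}$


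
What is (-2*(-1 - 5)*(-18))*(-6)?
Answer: 1296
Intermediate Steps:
(-2*(-1 - 5)*(-18))*(-6) = (-2*(-6)*(-18))*(-6) = (12*(-18))*(-6) = -216*(-6) = 1296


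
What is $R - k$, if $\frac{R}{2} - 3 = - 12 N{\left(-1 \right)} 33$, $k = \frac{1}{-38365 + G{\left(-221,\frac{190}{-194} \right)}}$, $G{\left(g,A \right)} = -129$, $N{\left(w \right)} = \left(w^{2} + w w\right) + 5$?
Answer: $- \frac{213179771}{38494} \approx -5538.0$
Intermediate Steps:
$N{\left(w \right)} = 5 + 2 w^{2}$ ($N{\left(w \right)} = \left(w^{2} + w^{2}\right) + 5 = 2 w^{2} + 5 = 5 + 2 w^{2}$)
$k = - \frac{1}{38494}$ ($k = \frac{1}{-38365 - 129} = \frac{1}{-38494} = - \frac{1}{38494} \approx -2.5978 \cdot 10^{-5}$)
$R = -5538$ ($R = 6 + 2 - 12 \left(5 + 2 \left(-1\right)^{2}\right) 33 = 6 + 2 - 12 \left(5 + 2 \cdot 1\right) 33 = 6 + 2 - 12 \left(5 + 2\right) 33 = 6 + 2 \left(-12\right) 7 \cdot 33 = 6 + 2 \left(\left(-84\right) 33\right) = 6 + 2 \left(-2772\right) = 6 - 5544 = -5538$)
$R - k = -5538 - - \frac{1}{38494} = -5538 + \frac{1}{38494} = - \frac{213179771}{38494}$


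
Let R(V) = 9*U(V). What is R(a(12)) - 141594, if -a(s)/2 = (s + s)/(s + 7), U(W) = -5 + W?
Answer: -2691573/19 ≈ -1.4166e+5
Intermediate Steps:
a(s) = -4*s/(7 + s) (a(s) = -2*(s + s)/(s + 7) = -2*2*s/(7 + s) = -4*s/(7 + s))
R(V) = -45 + 9*V (R(V) = 9*(-5 + V) = -45 + 9*V)
R(a(12)) - 141594 = (-45 + 9*(-4*12/(7 + 12))) - 141594 = (-45 + 9*(-4*12/19)) - 141594 = (-45 + 9*(-4*12*1/19)) - 141594 = (-45 + 9*(-48/19)) - 141594 = (-45 - 432/19) - 141594 = -1287/19 - 141594 = -2691573/19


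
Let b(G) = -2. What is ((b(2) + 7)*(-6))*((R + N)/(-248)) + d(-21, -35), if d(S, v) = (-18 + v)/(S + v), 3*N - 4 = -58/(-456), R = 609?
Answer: 14799697/197904 ≈ 74.782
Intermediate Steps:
N = 941/684 (N = 4/3 + (-58/(-456))/3 = 4/3 + (-58*(-1/456))/3 = 4/3 + (⅓)*(29/228) = 4/3 + 29/684 = 941/684 ≈ 1.3757)
d(S, v) = (-18 + v)/(S + v)
((b(2) + 7)*(-6))*((R + N)/(-248)) + d(-21, -35) = ((-2 + 7)*(-6))*((609 + 941/684)/(-248)) + (-18 - 35)/(-21 - 35) = (5*(-6))*((417497/684)*(-1/248)) - 53/(-56) = -30*(-417497/169632) - 1/56*(-53) = 2087485/28272 + 53/56 = 14799697/197904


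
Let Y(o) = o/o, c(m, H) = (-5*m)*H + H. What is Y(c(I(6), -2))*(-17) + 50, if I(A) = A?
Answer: 33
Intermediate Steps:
c(m, H) = H - 5*H*m (c(m, H) = -5*H*m + H = H - 5*H*m)
Y(o) = 1
Y(c(I(6), -2))*(-17) + 50 = 1*(-17) + 50 = -17 + 50 = 33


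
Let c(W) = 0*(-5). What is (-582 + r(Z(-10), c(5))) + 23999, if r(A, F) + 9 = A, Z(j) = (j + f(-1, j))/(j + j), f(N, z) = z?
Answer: 23409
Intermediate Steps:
c(W) = 0
Z(j) = 1 (Z(j) = (j + j)/(j + j) = (2*j)/((2*j)) = (2*j)*(1/(2*j)) = 1)
r(A, F) = -9 + A
(-582 + r(Z(-10), c(5))) + 23999 = (-582 + (-9 + 1)) + 23999 = (-582 - 8) + 23999 = -590 + 23999 = 23409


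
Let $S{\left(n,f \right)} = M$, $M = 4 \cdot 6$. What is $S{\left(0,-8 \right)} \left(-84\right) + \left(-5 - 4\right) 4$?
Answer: $-2052$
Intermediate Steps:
$M = 24$
$S{\left(n,f \right)} = 24$
$S{\left(0,-8 \right)} \left(-84\right) + \left(-5 - 4\right) 4 = 24 \left(-84\right) + \left(-5 - 4\right) 4 = -2016 - 36 = -2052$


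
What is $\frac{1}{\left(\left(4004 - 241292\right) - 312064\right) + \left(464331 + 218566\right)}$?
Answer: $\frac{1}{133545} \approx 7.4881 \cdot 10^{-6}$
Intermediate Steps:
$\frac{1}{\left(\left(4004 - 241292\right) - 312064\right) + \left(464331 + 218566\right)} = \frac{1}{\left(\left(4004 - 241292\right) - 312064\right) + 682897} = \frac{1}{\left(-237288 - 312064\right) + 682897} = \frac{1}{-549352 + 682897} = \frac{1}{133545}$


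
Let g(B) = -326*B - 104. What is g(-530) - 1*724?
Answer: 171952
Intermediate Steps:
g(B) = -104 - 326*B
g(-530) - 1*724 = (-104 - 326*(-530)) - 1*724 = (-104 + 172780) - 724 = 172676 - 724 = 171952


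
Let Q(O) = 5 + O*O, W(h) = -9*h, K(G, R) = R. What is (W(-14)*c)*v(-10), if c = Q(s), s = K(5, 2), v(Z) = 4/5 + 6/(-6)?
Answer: -1134/5 ≈ -226.80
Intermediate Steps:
v(Z) = -1/5 (v(Z) = 4*(1/5) + 6*(-1/6) = 4/5 - 1 = -1/5)
s = 2
Q(O) = 5 + O**2
c = 9 (c = 5 + 2**2 = 5 + 4 = 9)
(W(-14)*c)*v(-10) = (-9*(-14)*9)*(-1/5) = (126*9)*(-1/5) = 1134*(-1/5) = -1134/5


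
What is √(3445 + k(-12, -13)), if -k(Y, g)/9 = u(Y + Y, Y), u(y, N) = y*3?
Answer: √4093 ≈ 63.977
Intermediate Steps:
u(y, N) = 3*y
k(Y, g) = -54*Y (k(Y, g) = -27*(Y + Y) = -27*2*Y = -54*Y)
√(3445 + k(-12, -13)) = √(3445 - 54*(-12)) = √(3445 + 648) = √4093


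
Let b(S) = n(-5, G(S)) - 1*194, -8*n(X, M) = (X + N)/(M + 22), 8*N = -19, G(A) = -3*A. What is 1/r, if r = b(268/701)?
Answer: -935552/181455729 ≈ -0.0051558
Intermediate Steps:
N = -19/8 (N = (⅛)*(-19) = -19/8 ≈ -2.3750)
n(X, M) = -(-19/8 + X)/(8*(22 + M)) (n(X, M) = -(X - 19/8)/(8*(M + 22)) = -(-19/8 + X)/(8*(22 + M)))
b(S) = -194 + 59/(64*(22 - 3*S)) (b(S) = (19 - 8*(-5))/(64*(22 - 3*S)) - 1*194 = (19 + 40)/(64*(22 - 3*S)) - 194 = (1/64)*59/(22 - 3*S) - 194 = 59/(64*(22 - 3*S)) - 194 = -194 + 59/(64*(22 - 3*S)))
r = -181455729/935552 (r = 3*(91031 - 3327488/701)/(64*(-22 + 3*(268/701))) = 3*(91031 - 3327488/701)/(64*(-22 + 3*(268*(1/701)))) = 3*(91031 - 12416*268/701)/(64*(-22 + 3*(268/701))) = 3*(91031 - 3327488/701)/(64*(-22 + 804/701)) = (3/64)*(60485243/701)/(-14618/701) = (3/64)*(-701/14618)*(60485243/701) = -181455729/935552 ≈ -193.96)
1/r = 1/(-181455729/935552) = -935552/181455729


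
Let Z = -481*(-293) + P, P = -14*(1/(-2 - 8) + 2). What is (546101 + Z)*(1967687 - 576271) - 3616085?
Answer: 4779547361967/5 ≈ 9.5591e+11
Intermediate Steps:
P = -133/5 (P = -14*(1/(-10) + 2) = -14*(-⅒ + 2) = -14*19/10 = -133/5 ≈ -26.600)
Z = 704532/5 (Z = -481*(-293) - 133/5 = 140933 - 133/5 = 704532/5 ≈ 1.4091e+5)
(546101 + Z)*(1967687 - 576271) - 3616085 = (546101 + 704532/5)*(1967687 - 576271) - 3616085 = (3435037/5)*1391416 - 3616085 = 4779565442392/5 - 3616085 = 4779547361967/5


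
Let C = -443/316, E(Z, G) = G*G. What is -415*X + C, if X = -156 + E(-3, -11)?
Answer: 4589457/316 ≈ 14524.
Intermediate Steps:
E(Z, G) = G**2
C = -443/316 (C = -443*1/316 = -443/316 ≈ -1.4019)
X = -35 (X = -156 + (-11)**2 = -156 + 121 = -35)
-415*X + C = -415*(-35) - 443/316 = 14525 - 443/316 = 4589457/316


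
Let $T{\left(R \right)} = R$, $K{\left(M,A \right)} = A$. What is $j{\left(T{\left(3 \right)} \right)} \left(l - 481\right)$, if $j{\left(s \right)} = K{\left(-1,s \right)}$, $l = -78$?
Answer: $-1677$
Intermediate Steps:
$j{\left(s \right)} = s$
$j{\left(T{\left(3 \right)} \right)} \left(l - 481\right) = 3 \left(-78 - 481\right) = 3 \left(-559\right) = -1677$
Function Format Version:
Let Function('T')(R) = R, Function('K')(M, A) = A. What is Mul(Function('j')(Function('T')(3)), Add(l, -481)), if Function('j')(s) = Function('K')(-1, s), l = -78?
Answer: -1677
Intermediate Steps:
Function('j')(s) = s
Mul(Function('j')(Function('T')(3)), Add(l, -481)) = Mul(3, Add(-78, -481)) = Mul(3, -559) = -1677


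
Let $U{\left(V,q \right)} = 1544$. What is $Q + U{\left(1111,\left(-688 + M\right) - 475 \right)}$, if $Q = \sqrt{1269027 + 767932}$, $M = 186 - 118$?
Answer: $1544 + \sqrt{2036959} \approx 2971.2$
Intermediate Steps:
$M = 68$
$Q = \sqrt{2036959} \approx 1427.2$
$Q + U{\left(1111,\left(-688 + M\right) - 475 \right)} = \sqrt{2036959} + 1544 = 1544 + \sqrt{2036959}$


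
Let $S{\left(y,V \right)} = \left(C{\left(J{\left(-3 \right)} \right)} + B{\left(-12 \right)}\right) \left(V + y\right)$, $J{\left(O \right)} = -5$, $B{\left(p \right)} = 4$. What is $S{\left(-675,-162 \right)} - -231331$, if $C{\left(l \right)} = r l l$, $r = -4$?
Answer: $311683$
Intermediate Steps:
$C{\left(l \right)} = - 4 l^{2}$ ($C{\left(l \right)} = - 4 l l = - 4 l^{2}$)
$S{\left(y,V \right)} = - 96 V - 96 y$ ($S{\left(y,V \right)} = \left(- 4 \left(-5\right)^{2} + 4\right) \left(V + y\right) = \left(\left(-4\right) 25 + 4\right) \left(V + y\right) = \left(-100 + 4\right) \left(V + y\right) = - 96 \left(V + y\right) = - 96 V - 96 y$)
$S{\left(-675,-162 \right)} - -231331 = \left(\left(-96\right) \left(-162\right) - -64800\right) - -231331 = \left(15552 + 64800\right) + 231331 = 80352 + 231331 = 311683$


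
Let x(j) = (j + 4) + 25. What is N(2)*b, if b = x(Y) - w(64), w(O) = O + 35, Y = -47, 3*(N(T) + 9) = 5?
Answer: 858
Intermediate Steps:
N(T) = -22/3 (N(T) = -9 + (⅓)*5 = -9 + 5/3 = -22/3)
x(j) = 29 + j (x(j) = (4 + j) + 25 = 29 + j)
w(O) = 35 + O
b = -117 (b = (29 - 47) - (35 + 64) = -18 - 1*99 = -18 - 99 = -117)
N(2)*b = -22/3*(-117) = 858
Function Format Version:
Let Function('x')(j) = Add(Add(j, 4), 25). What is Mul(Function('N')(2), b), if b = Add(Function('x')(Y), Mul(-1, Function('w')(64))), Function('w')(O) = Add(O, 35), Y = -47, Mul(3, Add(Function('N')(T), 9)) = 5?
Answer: 858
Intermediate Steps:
Function('N')(T) = Rational(-22, 3) (Function('N')(T) = Add(-9, Mul(Rational(1, 3), 5)) = Add(-9, Rational(5, 3)) = Rational(-22, 3))
Function('x')(j) = Add(29, j) (Function('x')(j) = Add(Add(4, j), 25) = Add(29, j))
Function('w')(O) = Add(35, O)
b = -117 (b = Add(Add(29, -47), Mul(-1, Add(35, 64))) = Add(-18, Mul(-1, 99)) = Add(-18, -99) = -117)
Mul(Function('N')(2), b) = Mul(Rational(-22, 3), -117) = 858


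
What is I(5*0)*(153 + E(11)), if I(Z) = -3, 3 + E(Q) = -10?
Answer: -420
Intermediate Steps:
E(Q) = -13 (E(Q) = -3 - 10 = -13)
I(5*0)*(153 + E(11)) = -3*(153 - 13) = -3*140 = -420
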